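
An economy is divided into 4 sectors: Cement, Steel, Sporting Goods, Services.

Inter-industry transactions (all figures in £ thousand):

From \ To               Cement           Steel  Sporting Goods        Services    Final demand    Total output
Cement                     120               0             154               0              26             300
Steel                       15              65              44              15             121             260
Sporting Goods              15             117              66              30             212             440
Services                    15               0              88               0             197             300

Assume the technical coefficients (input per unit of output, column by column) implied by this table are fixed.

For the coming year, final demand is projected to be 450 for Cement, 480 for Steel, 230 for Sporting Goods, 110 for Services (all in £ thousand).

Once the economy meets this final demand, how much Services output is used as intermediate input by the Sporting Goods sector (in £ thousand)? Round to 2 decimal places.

z_43 = 167.38

Technical coefficients a_ij = z_ij / X_j:
  a_11 = 120/300 = 0.40, a_21 = 15/300 = 0.05, a_31 = 15/300 = 0.05, a_41 = 15/300 = 0.05
  a_12 = 0/260 = 0.00, a_22 = 65/260 = 0.25, a_32 = 117/260 = 0.45, a_42 = 0/260 = 0.00
  a_13 = 154/440 = 0.35, a_23 = 44/440 = 0.10, a_33 = 66/440 = 0.15, a_43 = 88/440 = 0.20
  a_14 = 0/300 = 0.00, a_24 = 15/300 = 0.05, a_34 = 30/300 = 0.10, a_44 = 0/300 = 0.00
I − A =
  [   0.60     0.00    -0.35     0.00]
  [  -0.05     0.75    -0.10    -0.05]
  [  -0.05    -0.45     0.85    -0.10]
  [  -0.05     0.00    -0.20     1.00]
Compute the cofactors C_ij = (−1)^(i+j)·(3×3 minor ij) of I−A; the adjugate is their transpose:
adj(I−A) = Cᵀ =
  [ 0.573000   0.157500   0.262500   0.034125]
  [ 0.049625   0.478750   0.084375   0.032375]
  [ 0.064875   0.270000   0.450000   0.058500]
  [ 0.041625   0.061875   0.103125   0.334500]
det(I−A) = Σ_j (I−A)_1j·C_1j = (0.60)(0.573000) + (0.00)(0.049625) + (-0.35)(0.064875) + (0.00)(0.041625) = 0.32109375
(I − A)⁻¹ = adj(I−A) / det(I−A) ≈
  [   1.7845     0.4905     0.8175     0.1063]
  [   0.1545     1.4910     0.2628     0.1008]
  [   0.2020     0.8409     1.4015     0.1822]
  [   0.1296     0.1927     0.3212     1.0418]
First solve x = (I − A)⁻¹ d = adj(I−A)·d / det(I−A); in particular x_3 = (0.064875·450 + 0.270000·480 + 0.450000·230 + 0.058500·110) / 0.32109375 = 268.72875 / 0.32109375 ≈ 836.9168.
Intermediate flow from 4 to 3: z_43 = a_43 · x_3 = 0.20 × 268.72875 / 0.32109375 = 53.74575 / 0.32109375 ≈ 167.38.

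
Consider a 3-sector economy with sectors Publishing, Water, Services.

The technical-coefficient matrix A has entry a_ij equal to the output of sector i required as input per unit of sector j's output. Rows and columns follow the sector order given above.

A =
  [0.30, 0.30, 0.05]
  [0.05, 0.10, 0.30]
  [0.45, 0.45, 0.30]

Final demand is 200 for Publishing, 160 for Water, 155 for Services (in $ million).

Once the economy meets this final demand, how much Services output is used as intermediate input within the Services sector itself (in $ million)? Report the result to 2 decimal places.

z_SS = 276.69

I − A =
  [   0.70    -0.30    -0.05]
  [  -0.05     0.90    -0.30]
  [  -0.45    -0.45     0.70]
Cofactors of I−A, C_ij = (−1)^(i+j)·(minor ij) (rows/columns in the sector order above):
  C_11 = (0.90)(0.70) − (-0.30)(-0.45) = 0.4950
  C_12 = −[(-0.05)(0.70) − (-0.30)(-0.45)] = 0.1700
  C_13 = (-0.05)(-0.45) − (0.90)(-0.45) = 0.4275
  C_21 = −[(-0.30)(0.70) − (-0.05)(-0.45)] = 0.2325
  C_22 = (0.70)(0.70) − (-0.05)(-0.45) = 0.4675
  C_23 = −[(0.70)(-0.45) − (-0.30)(-0.45)] = 0.4500
  C_31 = (-0.30)(-0.30) − (-0.05)(0.90) = 0.1350
  C_32 = −[(0.70)(-0.30) − (-0.05)(-0.05)] = 0.2125
  C_33 = (0.70)(0.90) − (-0.30)(-0.05) = 0.6150
det(I−A) = Σ_j (I−A)_1j·C_1j = (0.70)(0.4950) + (-0.30)(0.1700) + (-0.05)(0.4275) = 0.274125
adj(I−A) = Cᵀ =
  [ 0.4950   0.2325   0.1350]
  [ 0.1700   0.4675   0.2125]
  [ 0.4275   0.4500   0.6150]
(I − A)⁻¹ = adj(I−A) / det(I−A) ≈
  [   1.8057     0.8482     0.4925]
  [   0.6202     1.7054     0.7752]
  [   1.5595     1.6416     2.2435]
First solve x = (I − A)⁻¹ d = adj(I−A)·d / det(I−A); in particular x_S = (0.4275·200 + 0.4500·160 + 0.6150·155) / 0.274125 = 252.825 / 0.274125 ≈ 922.2982.
Intermediate flow from S to S: z_SS = a_SS · x_S = 0.30 × 252.825 / 0.274125 = 75.8475 / 0.274125 ≈ 276.69.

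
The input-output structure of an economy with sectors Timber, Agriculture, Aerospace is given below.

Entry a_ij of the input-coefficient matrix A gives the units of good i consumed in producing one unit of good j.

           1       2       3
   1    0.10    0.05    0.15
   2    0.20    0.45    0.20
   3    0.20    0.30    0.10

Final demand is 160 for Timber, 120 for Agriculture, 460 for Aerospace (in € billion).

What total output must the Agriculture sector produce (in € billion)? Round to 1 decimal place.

x_2 = 634.9

I − A =
  [   0.90    -0.05    -0.15]
  [  -0.20     0.55    -0.20]
  [  -0.20    -0.30     0.90]
Cofactors of I−A, C_ij = (−1)^(i+j)·(minor ij) (rows/columns in the sector order above):
  C_11 = (0.55)(0.90) − (-0.20)(-0.30) = 0.4350
  C_12 = −[(-0.20)(0.90) − (-0.20)(-0.20)] = 0.2200
  C_13 = (-0.20)(-0.30) − (0.55)(-0.20) = 0.1700
  C_21 = −[(-0.05)(0.90) − (-0.15)(-0.30)] = 0.0900
  C_22 = (0.90)(0.90) − (-0.15)(-0.20) = 0.7800
  C_23 = −[(0.90)(-0.30) − (-0.05)(-0.20)] = 0.2800
  C_31 = (-0.05)(-0.20) − (-0.15)(0.55) = 0.0925
  C_32 = −[(0.90)(-0.20) − (-0.15)(-0.20)] = 0.2100
  C_33 = (0.90)(0.55) − (-0.05)(-0.20) = 0.4850
det(I−A) = Σ_j (I−A)_1j·C_1j = (0.90)(0.4350) + (-0.05)(0.2200) + (-0.15)(0.1700) = 0.3550
adj(I−A) = Cᵀ =
  [ 0.4350   0.0900   0.0925]
  [ 0.2200   0.7800   0.2100]
  [ 0.1700   0.2800   0.4850]
(I − A)⁻¹ = adj(I−A) / det(I−A) ≈
  [   1.2254     0.2535     0.2606]
  [   0.6197     2.1972     0.5915]
  [   0.4789     0.7887     1.3662]
x = (I − A)⁻¹ d = adj(I−A)·d / det(I−A), with det(I−A) = 0.3550:
  x_1 = (0.4350·160 + 0.0900·120 + 0.0925·460) / 0.3550 = 122.95 / 0.3550 ≈ 346.3
  x_2 = (0.2200·160 + 0.7800·120 + 0.2100·460) / 0.3550 = 225.40 / 0.3550 ≈ 634.9
  x_3 = (0.1700·160 + 0.2800·120 + 0.4850·460) / 0.3550 = 283.90 / 0.3550 ≈ 799.7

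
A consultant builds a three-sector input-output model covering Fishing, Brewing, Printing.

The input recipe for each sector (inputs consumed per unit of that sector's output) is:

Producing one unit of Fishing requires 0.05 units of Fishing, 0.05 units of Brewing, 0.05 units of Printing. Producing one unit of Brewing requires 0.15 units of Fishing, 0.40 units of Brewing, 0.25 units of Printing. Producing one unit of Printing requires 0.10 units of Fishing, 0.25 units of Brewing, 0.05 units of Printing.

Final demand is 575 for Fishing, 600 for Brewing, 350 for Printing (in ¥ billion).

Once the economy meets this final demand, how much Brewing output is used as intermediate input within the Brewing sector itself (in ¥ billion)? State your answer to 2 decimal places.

I − A =
  [   0.95    -0.15    -0.10]
  [  -0.05     0.60    -0.25]
  [  -0.05    -0.25     0.95]
Cofactors of I−A, C_ij = (−1)^(i+j)·(minor ij) (rows/columns in the sector order above):
  C_11 = (0.60)(0.95) − (-0.25)(-0.25) = 0.5075
  C_12 = −[(-0.05)(0.95) − (-0.25)(-0.05)] = 0.0600
  C_13 = (-0.05)(-0.25) − (0.60)(-0.05) = 0.0425
  C_21 = −[(-0.15)(0.95) − (-0.10)(-0.25)] = 0.1675
  C_22 = (0.95)(0.95) − (-0.10)(-0.05) = 0.8975
  C_23 = −[(0.95)(-0.25) − (-0.15)(-0.05)] = 0.2450
  C_31 = (-0.15)(-0.25) − (-0.10)(0.60) = 0.0975
  C_32 = −[(0.95)(-0.25) − (-0.10)(-0.05)] = 0.2425
  C_33 = (0.95)(0.60) − (-0.15)(-0.05) = 0.5625
det(I−A) = Σ_j (I−A)_1j·C_1j = (0.95)(0.5075) + (-0.15)(0.0600) + (-0.10)(0.0425) = 0.468875
adj(I−A) = Cᵀ =
  [ 0.5075   0.1675   0.0975]
  [ 0.0600   0.8975   0.2425]
  [ 0.0425   0.2450   0.5625]
(I − A)⁻¹ = adj(I−A) / det(I−A) ≈
  [   1.0824     0.3572     0.2079]
  [   0.1280     1.9142     0.5172]
  [   0.0906     0.5225     1.1997]
First solve x = (I − A)⁻¹ d = adj(I−A)·d / det(I−A); in particular x_2 = (0.0600·575 + 0.8975·600 + 0.2425·350) / 0.468875 = 657.875 / 0.468875 ≈ 1403.0925.
Intermediate flow from 2 to 2: z_22 = a_22 · x_2 = 0.40 × 657.875 / 0.468875 = 263.15 / 0.468875 ≈ 561.24.

z_22 = 561.24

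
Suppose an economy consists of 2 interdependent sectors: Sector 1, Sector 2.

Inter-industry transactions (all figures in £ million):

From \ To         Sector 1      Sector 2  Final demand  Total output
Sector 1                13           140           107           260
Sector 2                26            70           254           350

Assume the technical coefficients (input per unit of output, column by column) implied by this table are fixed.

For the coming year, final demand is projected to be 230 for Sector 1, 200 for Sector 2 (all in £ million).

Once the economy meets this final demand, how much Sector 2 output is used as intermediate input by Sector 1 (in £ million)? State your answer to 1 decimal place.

Technical coefficients a_ij = z_ij / X_j:
  a_11 = 13/260 = 0.05, a_21 = 26/260 = 0.10
  a_12 = 140/350 = 0.40, a_22 = 70/350 = 0.20
I − A =
  [   0.95    -0.40]
  [  -0.10     0.80]
det(I−A) = (0.95)(0.80) − (-0.40)(-0.10) = 0.7200
adj(I−A) = [[0.80, 0.40], [0.10, 0.95]]
(I − A)⁻¹ = adj(I−A) / det(I−A) ≈
  [   1.1111     0.5556]
  [   0.1389     1.3194]
First solve x = (I − A)⁻¹ d = adj(I−A)·d / det(I−A); in particular x_1 = (0.80·230 + 0.40·200) / 0.7200 = 264.00 / 0.7200 ≈ 366.667.
Intermediate flow from 2 to 1: z_21 = a_21 · x_1 = 0.10 × 264.00 / 0.7200 = 26.40 / 0.7200 ≈ 36.7.

z_21 = 36.7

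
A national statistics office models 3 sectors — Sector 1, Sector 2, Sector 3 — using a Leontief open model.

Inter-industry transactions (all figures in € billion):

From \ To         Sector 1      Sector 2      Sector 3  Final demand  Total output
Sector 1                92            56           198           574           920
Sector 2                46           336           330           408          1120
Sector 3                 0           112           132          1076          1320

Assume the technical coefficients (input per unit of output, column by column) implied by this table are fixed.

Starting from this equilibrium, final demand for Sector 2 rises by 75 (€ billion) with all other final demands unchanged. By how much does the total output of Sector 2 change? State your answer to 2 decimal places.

Technical coefficients a_ij = z_ij / X_j:
  a_11 = 92/920 = 0.10, a_21 = 46/920 = 0.05, a_31 = 0/920 = 0.00
  a_12 = 56/1120 = 0.05, a_22 = 336/1120 = 0.30, a_32 = 112/1120 = 0.10
  a_13 = 198/1320 = 0.15, a_23 = 330/1320 = 0.25, a_33 = 132/1320 = 0.10
I − A =
  [   0.90    -0.05    -0.15]
  [  -0.05     0.70    -0.25]
  [   0.00    -0.10     0.90]
Cofactors of I−A, C_ij = (−1)^(i+j)·(minor ij) (rows/columns in the sector order above):
  C_11 = (0.70)(0.90) − (-0.25)(-0.10) = 0.6050
  C_12 = −[(-0.05)(0.90) − (-0.25)(0.00)] = 0.0450
  C_13 = (-0.05)(-0.10) − (0.70)(0.00) = 0.0050
  C_21 = −[(-0.05)(0.90) − (-0.15)(-0.10)] = 0.0600
  C_22 = (0.90)(0.90) − (-0.15)(0.00) = 0.8100
  C_23 = −[(0.90)(-0.10) − (-0.05)(0.00)] = 0.0900
  C_31 = (-0.05)(-0.25) − (-0.15)(0.70) = 0.1175
  C_32 = −[(0.90)(-0.25) − (-0.15)(-0.05)] = 0.2325
  C_33 = (0.90)(0.70) − (-0.05)(-0.05) = 0.6275
det(I−A) = Σ_j (I−A)_1j·C_1j = (0.90)(0.6050) + (-0.05)(0.0450) + (-0.15)(0.0050) = 0.5415
adj(I−A) = Cᵀ =
  [ 0.6050   0.0600   0.1175]
  [ 0.0450   0.8100   0.2325]
  [ 0.0050   0.0900   0.6275]
(I − A)⁻¹ = adj(I−A) / det(I−A) ≈
  [   1.1173     0.1108     0.2170]
  [   0.0831     1.4958     0.4294]
  [   0.0092     0.1662     1.1588]
Δx = (I − A)⁻¹ Δd with Δd having +75 in the Sector 2 component and 0 elsewhere.
So Δx_2 = L_22 · (+75), where L_22 = adj(I−A)_22 / det(I−A) = 0.8100 / 0.5415.
Δx_2 = 0.8100 × (+75) / 0.5415 = 60.75 / 0.5415 ≈ 112.19.

Δx_2 = 112.19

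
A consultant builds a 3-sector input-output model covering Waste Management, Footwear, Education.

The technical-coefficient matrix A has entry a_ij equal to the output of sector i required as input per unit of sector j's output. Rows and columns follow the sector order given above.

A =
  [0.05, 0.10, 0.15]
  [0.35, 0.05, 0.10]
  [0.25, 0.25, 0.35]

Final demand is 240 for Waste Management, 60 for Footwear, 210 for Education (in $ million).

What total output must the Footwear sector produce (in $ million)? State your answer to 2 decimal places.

x_2 = 258.50

I − A =
  [   0.95    -0.10    -0.15]
  [  -0.35     0.95    -0.10]
  [  -0.25    -0.25     0.65]
Cofactors of I−A, C_ij = (−1)^(i+j)·(minor ij) (rows/columns in the sector order above):
  C_11 = (0.95)(0.65) − (-0.10)(-0.25) = 0.5925
  C_12 = −[(-0.35)(0.65) − (-0.10)(-0.25)] = 0.2525
  C_13 = (-0.35)(-0.25) − (0.95)(-0.25) = 0.3250
  C_21 = −[(-0.10)(0.65) − (-0.15)(-0.25)] = 0.1025
  C_22 = (0.95)(0.65) − (-0.15)(-0.25) = 0.5800
  C_23 = −[(0.95)(-0.25) − (-0.10)(-0.25)] = 0.2625
  C_31 = (-0.10)(-0.10) − (-0.15)(0.95) = 0.1525
  C_32 = −[(0.95)(-0.10) − (-0.15)(-0.35)] = 0.1475
  C_33 = (0.95)(0.95) − (-0.10)(-0.35) = 0.8675
det(I−A) = Σ_j (I−A)_1j·C_1j = (0.95)(0.5925) + (-0.10)(0.2525) + (-0.15)(0.3250) = 0.488875
adj(I−A) = Cᵀ =
  [ 0.5925   0.1025   0.1525]
  [ 0.2525   0.5800   0.1475]
  [ 0.3250   0.2625   0.8675]
(I − A)⁻¹ = adj(I−A) / det(I−A) ≈
  [   1.2120     0.2097     0.3119]
  [   0.5165     1.1864     0.3017]
  [   0.6648     0.5369     1.7745]
x = (I − A)⁻¹ d = adj(I−A)·d / det(I−A), with det(I−A) = 0.488875:
  x_1 = (0.5925·240 + 0.1025·60 + 0.1525·210) / 0.488875 = 180.375 / 0.488875 ≈ 368.96
  x_2 = (0.2525·240 + 0.5800·60 + 0.1475·210) / 0.488875 = 126.375 / 0.488875 ≈ 258.50
  x_3 = (0.3250·240 + 0.2625·60 + 0.8675·210) / 0.488875 = 275.925 / 0.488875 ≈ 564.41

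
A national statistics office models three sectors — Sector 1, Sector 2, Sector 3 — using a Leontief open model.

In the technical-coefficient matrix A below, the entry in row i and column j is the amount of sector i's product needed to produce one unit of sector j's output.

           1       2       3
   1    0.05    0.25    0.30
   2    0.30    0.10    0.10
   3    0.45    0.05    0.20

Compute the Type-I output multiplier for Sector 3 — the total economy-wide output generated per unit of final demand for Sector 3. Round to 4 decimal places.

I − A =
  [   0.95    -0.25    -0.30]
  [  -0.30     0.90    -0.10]
  [  -0.45    -0.05     0.80]
Cofactors of I−A, C_ij = (−1)^(i+j)·(minor ij) (rows/columns in the sector order above):
  C_11 = (0.90)(0.80) − (-0.10)(-0.05) = 0.7150
  C_12 = −[(-0.30)(0.80) − (-0.10)(-0.45)] = 0.2850
  C_13 = (-0.30)(-0.05) − (0.90)(-0.45) = 0.4200
  C_21 = −[(-0.25)(0.80) − (-0.30)(-0.05)] = 0.2150
  C_22 = (0.95)(0.80) − (-0.30)(-0.45) = 0.6250
  C_23 = −[(0.95)(-0.05) − (-0.25)(-0.45)] = 0.1600
  C_31 = (-0.25)(-0.10) − (-0.30)(0.90) = 0.2950
  C_32 = −[(0.95)(-0.10) − (-0.30)(-0.30)] = 0.1850
  C_33 = (0.95)(0.90) − (-0.25)(-0.30) = 0.7800
det(I−A) = Σ_j (I−A)_1j·C_1j = (0.95)(0.7150) + (-0.25)(0.2850) + (-0.30)(0.4200) = 0.4820
adj(I−A) = Cᵀ =
  [ 0.7150   0.2150   0.2950]
  [ 0.2850   0.6250   0.1850]
  [ 0.4200   0.1600   0.7800]
(I − A)⁻¹ = adj(I−A) / det(I−A) ≈
  [   1.48340     0.44606     0.61203]
  [   0.59129     1.29668     0.38382]
  [   0.87137     0.33195     1.61826]
The output multiplier for sector j is the column-j sum of the Leontief inverse (I − A)⁻¹ = adj(I−A) / det(I−A).
Column 3 of adj(I−A): (0.2950, 0.1850, 0.7800); det(I−A) = 0.4820.
m_3 = (0.2950 + 0.1850 + 0.7800) / 0.4820 = 1.26 / 0.4820 ≈ 2.6141.

m_3 = 2.6141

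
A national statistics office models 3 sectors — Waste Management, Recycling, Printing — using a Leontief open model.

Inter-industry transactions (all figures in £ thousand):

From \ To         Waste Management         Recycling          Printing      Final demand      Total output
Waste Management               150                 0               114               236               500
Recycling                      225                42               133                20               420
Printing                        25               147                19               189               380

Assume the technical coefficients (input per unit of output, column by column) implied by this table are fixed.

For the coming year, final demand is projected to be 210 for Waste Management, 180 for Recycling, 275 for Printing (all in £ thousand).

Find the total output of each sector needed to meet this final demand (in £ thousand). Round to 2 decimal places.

Technical coefficients a_ij = z_ij / X_j:
  a_WW = 150/500 = 0.30, a_RW = 225/500 = 0.45, a_PW = 25/500 = 0.05
  a_WR = 0/420 = 0.00, a_RR = 42/420 = 0.10, a_PR = 147/420 = 0.35
  a_WP = 114/380 = 0.30, a_RP = 133/380 = 0.35, a_PP = 19/380 = 0.05
I − A =
  [   0.70     0.00    -0.30]
  [  -0.45     0.90    -0.35]
  [  -0.05    -0.35     0.95]
Cofactors of I−A, C_ij = (−1)^(i+j)·(minor ij) (rows/columns in the sector order above):
  C_11 = (0.90)(0.95) − (-0.35)(-0.35) = 0.7325
  C_12 = −[(-0.45)(0.95) − (-0.35)(-0.05)] = 0.4450
  C_13 = (-0.45)(-0.35) − (0.90)(-0.05) = 0.2025
  C_21 = −[(0.00)(0.95) − (-0.30)(-0.35)] = 0.1050
  C_22 = (0.70)(0.95) − (-0.30)(-0.05) = 0.6500
  C_23 = −[(0.70)(-0.35) − (0.00)(-0.05)] = 0.2450
  C_31 = (0.00)(-0.35) − (-0.30)(0.90) = 0.2700
  C_32 = −[(0.70)(-0.35) − (-0.30)(-0.45)] = 0.3800
  C_33 = (0.70)(0.90) − (0.00)(-0.45) = 0.6300
det(I−A) = Σ_j (I−A)_1j·C_1j = (0.70)(0.7325) + (0.00)(0.4450) + (-0.30)(0.2025) = 0.4520
adj(I−A) = Cᵀ =
  [ 0.7325   0.1050   0.2700]
  [ 0.4450   0.6500   0.3800]
  [ 0.2025   0.2450   0.6300]
(I − A)⁻¹ = adj(I−A) / det(I−A) ≈
  [   1.6206     0.2323     0.5973]
  [   0.9845     1.4381     0.8407]
  [   0.4480     0.5420     1.3938]
x = (I − A)⁻¹ d = adj(I−A)·d / det(I−A), with det(I−A) = 0.4520:
  x_W = (0.7325·210 + 0.1050·180 + 0.2700·275) / 0.4520 = 246.975 / 0.4520 ≈ 546.40
  x_R = (0.4450·210 + 0.6500·180 + 0.3800·275) / 0.4520 = 314.95 / 0.4520 ≈ 696.79
  x_P = (0.2025·210 + 0.2450·180 + 0.6300·275) / 0.4520 = 259.875 / 0.4520 ≈ 574.94

x_W = 546.40, x_R = 696.79, x_P = 574.94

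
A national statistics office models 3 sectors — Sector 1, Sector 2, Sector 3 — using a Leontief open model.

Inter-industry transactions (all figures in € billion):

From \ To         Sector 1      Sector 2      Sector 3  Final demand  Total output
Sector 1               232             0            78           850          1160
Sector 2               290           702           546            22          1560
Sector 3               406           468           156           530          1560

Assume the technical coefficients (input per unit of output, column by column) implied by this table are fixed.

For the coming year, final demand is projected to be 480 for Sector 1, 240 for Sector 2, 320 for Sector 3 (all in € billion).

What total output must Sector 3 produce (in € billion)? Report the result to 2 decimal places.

x_3 = 1094.35

Technical coefficients a_ij = z_ij / X_j:
  a_11 = 232/1160 = 0.20, a_21 = 290/1160 = 0.25, a_31 = 406/1160 = 0.35
  a_12 = 0/1560 = 0.00, a_22 = 702/1560 = 0.45, a_32 = 468/1560 = 0.30
  a_13 = 78/1560 = 0.05, a_23 = 546/1560 = 0.35, a_33 = 156/1560 = 0.10
I − A =
  [   0.80     0.00    -0.05]
  [  -0.25     0.55    -0.35]
  [  -0.35    -0.30     0.90]
Cofactors of I−A, C_ij = (−1)^(i+j)·(minor ij) (rows/columns in the sector order above):
  C_11 = (0.55)(0.90) − (-0.35)(-0.30) = 0.3900
  C_12 = −[(-0.25)(0.90) − (-0.35)(-0.35)] = 0.3475
  C_13 = (-0.25)(-0.30) − (0.55)(-0.35) = 0.2675
  C_21 = −[(0.00)(0.90) − (-0.05)(-0.30)] = 0.0150
  C_22 = (0.80)(0.90) − (-0.05)(-0.35) = 0.7025
  C_23 = −[(0.80)(-0.30) − (0.00)(-0.35)] = 0.2400
  C_31 = (0.00)(-0.35) − (-0.05)(0.55) = 0.0275
  C_32 = −[(0.80)(-0.35) − (-0.05)(-0.25)] = 0.2925
  C_33 = (0.80)(0.55) − (0.00)(-0.25) = 0.4400
det(I−A) = Σ_j (I−A)_1j·C_1j = (0.80)(0.3900) + (0.00)(0.3475) + (-0.05)(0.2675) = 0.298625
adj(I−A) = Cᵀ =
  [ 0.3900   0.0150   0.0275]
  [ 0.3475   0.7025   0.2925]
  [ 0.2675   0.2400   0.4400]
(I − A)⁻¹ = adj(I−A) / det(I−A) ≈
  [   1.3060     0.0502     0.0921]
  [   1.1637     2.3524     0.9795]
  [   0.8958     0.8037     1.4734]
x = (I − A)⁻¹ d = adj(I−A)·d / det(I−A), with det(I−A) = 0.298625:
  x_1 = (0.3900·480 + 0.0150·240 + 0.0275·320) / 0.298625 = 199.60 / 0.298625 ≈ 668.40
  x_2 = (0.3475·480 + 0.7025·240 + 0.2925·320) / 0.298625 = 429.00 / 0.298625 ≈ 1436.58
  x_3 = (0.2675·480 + 0.2400·240 + 0.4400·320) / 0.298625 = 326.80 / 0.298625 ≈ 1094.35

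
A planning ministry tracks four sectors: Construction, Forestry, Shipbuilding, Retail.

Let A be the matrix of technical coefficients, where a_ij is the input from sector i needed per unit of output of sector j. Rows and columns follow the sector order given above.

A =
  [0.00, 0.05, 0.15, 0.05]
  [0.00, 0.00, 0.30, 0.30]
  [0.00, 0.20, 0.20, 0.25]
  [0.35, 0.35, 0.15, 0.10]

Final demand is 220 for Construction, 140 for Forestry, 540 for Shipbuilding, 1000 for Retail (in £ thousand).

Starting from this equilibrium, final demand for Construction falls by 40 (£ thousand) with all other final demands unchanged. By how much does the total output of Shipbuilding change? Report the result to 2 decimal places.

I − A =
  [   1.00    -0.05    -0.15    -0.05]
  [   0.00     1.00    -0.30    -0.30]
  [   0.00    -0.20     0.80    -0.25]
  [  -0.35    -0.35    -0.15     0.90]
Compute the cofactors C_ij = (−1)^(i+j)·(3×3 minor ij) of I−A; the adjugate is their transpose:
adj(I−A) = Cᵀ =
  [ 0.509250   0.089750   0.147750   0.099250]
  [ 0.110250   0.655375   0.325500   0.315000]
  [ 0.108500   0.268375   0.772250   0.310000]
  [ 0.259000   0.334500   0.312750   0.740000]
det(I−A) = Σ_j (I−A)_1j·C_1j = (1.00)(0.509250) + (-0.05)(0.110250) + (-0.15)(0.108500) + (-0.05)(0.259000) = 0.4745125
(I − A)⁻¹ = adj(I−A) / det(I−A) ≈
  [   1.0732     0.1891     0.3114     0.2092]
  [   0.2323     1.3812     0.6860     0.6638]
  [   0.2287     0.5656     1.6275     0.6533]
  [   0.5458     0.7049     0.6591     1.5595]
Δx = (I − A)⁻¹ Δd with Δd having -40 in the Construction component and 0 elsewhere.
So Δx_S = L_SC · (-40), where L_SC = adj(I−A)_SC / det(I−A) = 0.108500 / 0.4745125.
Δx_S = 0.108500 × (-40) / 0.4745125 = -4.34 / 0.4745125 ≈ -9.15.

Δx_S = -9.15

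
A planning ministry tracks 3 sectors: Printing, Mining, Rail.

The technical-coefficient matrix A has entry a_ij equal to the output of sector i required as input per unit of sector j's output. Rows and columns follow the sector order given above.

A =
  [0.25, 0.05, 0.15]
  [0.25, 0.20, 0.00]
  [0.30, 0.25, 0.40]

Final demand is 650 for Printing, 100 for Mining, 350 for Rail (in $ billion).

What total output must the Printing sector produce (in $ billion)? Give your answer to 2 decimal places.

x_1 = 1174.60

I − A =
  [   0.75    -0.05    -0.15]
  [  -0.25     0.80     0.00]
  [  -0.30    -0.25     0.60]
Cofactors of I−A, C_ij = (−1)^(i+j)·(minor ij) (rows/columns in the sector order above):
  C_11 = (0.80)(0.60) − (0.00)(-0.25) = 0.4800
  C_12 = −[(-0.25)(0.60) − (0.00)(-0.30)] = 0.1500
  C_13 = (-0.25)(-0.25) − (0.80)(-0.30) = 0.3025
  C_21 = −[(-0.05)(0.60) − (-0.15)(-0.25)] = 0.0675
  C_22 = (0.75)(0.60) − (-0.15)(-0.30) = 0.4050
  C_23 = −[(0.75)(-0.25) − (-0.05)(-0.30)] = 0.2025
  C_31 = (-0.05)(0.00) − (-0.15)(0.80) = 0.1200
  C_32 = −[(0.75)(0.00) − (-0.15)(-0.25)] = 0.0375
  C_33 = (0.75)(0.80) − (-0.05)(-0.25) = 0.5875
det(I−A) = Σ_j (I−A)_1j·C_1j = (0.75)(0.4800) + (-0.05)(0.1500) + (-0.15)(0.3025) = 0.307125
adj(I−A) = Cᵀ =
  [ 0.4800   0.0675   0.1200]
  [ 0.1500   0.4050   0.0375]
  [ 0.3025   0.2025   0.5875]
(I − A)⁻¹ = adj(I−A) / det(I−A) ≈
  [   1.5629     0.2198     0.3907]
  [   0.4884     1.3187     0.1221]
  [   0.9849     0.6593     1.9129]
x = (I − A)⁻¹ d = adj(I−A)·d / det(I−A), with det(I−A) = 0.307125:
  x_1 = (0.4800·650 + 0.0675·100 + 0.1200·350) / 0.307125 = 360.75 / 0.307125 ≈ 1174.60
  x_2 = (0.1500·650 + 0.4050·100 + 0.0375·350) / 0.307125 = 151.125 / 0.307125 ≈ 492.06
  x_3 = (0.3025·650 + 0.2025·100 + 0.5875·350) / 0.307125 = 422.50 / 0.307125 ≈ 1375.66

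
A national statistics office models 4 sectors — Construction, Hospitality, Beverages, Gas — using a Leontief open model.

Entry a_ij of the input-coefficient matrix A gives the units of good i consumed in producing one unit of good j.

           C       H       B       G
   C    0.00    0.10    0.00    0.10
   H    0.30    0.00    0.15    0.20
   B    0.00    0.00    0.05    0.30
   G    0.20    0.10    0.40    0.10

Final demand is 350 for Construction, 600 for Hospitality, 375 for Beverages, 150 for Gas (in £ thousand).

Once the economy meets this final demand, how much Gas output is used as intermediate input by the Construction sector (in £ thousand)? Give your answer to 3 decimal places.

I − A =
  [   1.00    -0.10     0.00    -0.10]
  [  -0.30     1.00    -0.15    -0.20]
  [   0.00     0.00     0.95    -0.30]
  [  -0.20    -0.10    -0.40     0.90]
Compute the cofactors C_ij = (−1)^(i+j)·(3×3 minor ij) of I−A; the adjugate is their transpose:
adj(I−A) = Cᵀ =
  [ 0.7115   0.0830   0.0630   0.1185]
  [ 0.2675   0.7160   0.2240   0.2635]
  [ 0.0690   0.0360   0.8260   0.2910]
  [ 0.2185   0.1140   0.4060   0.9215]
det(I−A) = Σ_j (I−A)_1j·C_1j = (1.00)(0.7115) + (-0.10)(0.2675) + (0.00)(0.0690) + (-0.10)(0.2185) = 0.6629
(I − A)⁻¹ = adj(I−A) / det(I−A) ≈
  [   1.0733     0.1252     0.0950     0.1788]
  [   0.4035     1.0801     0.3379     0.3975]
  [   0.1041     0.0543     1.2460     0.4390]
  [   0.3296     0.1720     0.6125     1.3901]
First solve x = (I − A)⁻¹ d = adj(I−A)·d / det(I−A); in particular x_C = (0.7115·350 + 0.0830·600 + 0.0630·375 + 0.1185·150) / 0.6629 = 340.225 / 0.6629 ≈ 513.23729.
Intermediate flow from G to C: z_GC = a_GC · x_C = 0.20 × 340.225 / 0.6629 = 68.045 / 0.6629 ≈ 102.647.

z_GC = 102.647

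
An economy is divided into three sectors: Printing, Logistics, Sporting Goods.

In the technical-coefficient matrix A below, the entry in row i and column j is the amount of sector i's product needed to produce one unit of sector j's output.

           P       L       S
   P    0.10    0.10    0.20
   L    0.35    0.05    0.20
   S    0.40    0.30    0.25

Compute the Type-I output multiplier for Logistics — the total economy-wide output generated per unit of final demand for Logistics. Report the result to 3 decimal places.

I − A =
  [   0.90    -0.10    -0.20]
  [  -0.35     0.95    -0.20]
  [  -0.40    -0.30     0.75]
Cofactors of I−A, C_ij = (−1)^(i+j)·(minor ij) (rows/columns in the sector order above):
  C_11 = (0.95)(0.75) − (-0.20)(-0.30) = 0.6525
  C_12 = −[(-0.35)(0.75) − (-0.20)(-0.40)] = 0.3425
  C_13 = (-0.35)(-0.30) − (0.95)(-0.40) = 0.4850
  C_21 = −[(-0.10)(0.75) − (-0.20)(-0.30)] = 0.1350
  C_22 = (0.90)(0.75) − (-0.20)(-0.40) = 0.5950
  C_23 = −[(0.90)(-0.30) − (-0.10)(-0.40)] = 0.3100
  C_31 = (-0.10)(-0.20) − (-0.20)(0.95) = 0.2100
  C_32 = −[(0.90)(-0.20) − (-0.20)(-0.35)] = 0.2500
  C_33 = (0.90)(0.95) − (-0.10)(-0.35) = 0.8200
det(I−A) = Σ_j (I−A)_1j·C_1j = (0.90)(0.6525) + (-0.10)(0.3425) + (-0.20)(0.4850) = 0.4560
adj(I−A) = Cᵀ =
  [ 0.6525   0.1350   0.2100]
  [ 0.3425   0.5950   0.2500]
  [ 0.4850   0.3100   0.8200]
(I − A)⁻¹ = adj(I−A) / det(I−A) ≈
  [   1.4309     0.2961     0.4605]
  [   0.7511     1.3048     0.5482]
  [   1.0636     0.6798     1.7982]
The output multiplier for sector j is the column-j sum of the Leontief inverse (I − A)⁻¹ = adj(I−A) / det(I−A).
Column L of adj(I−A): (0.1350, 0.5950, 0.3100); det(I−A) = 0.4560.
m_L = (0.1350 + 0.5950 + 0.3100) / 0.4560 = 1.04 / 0.4560 ≈ 2.281.

m_L = 2.281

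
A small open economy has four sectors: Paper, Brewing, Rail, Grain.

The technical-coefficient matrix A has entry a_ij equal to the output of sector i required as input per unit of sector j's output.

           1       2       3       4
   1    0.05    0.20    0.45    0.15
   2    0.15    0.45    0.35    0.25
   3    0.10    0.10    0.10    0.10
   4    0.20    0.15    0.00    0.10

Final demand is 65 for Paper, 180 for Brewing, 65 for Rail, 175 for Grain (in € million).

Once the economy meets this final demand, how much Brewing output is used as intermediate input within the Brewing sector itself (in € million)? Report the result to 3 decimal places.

I − A =
  [   0.95    -0.20    -0.45    -0.15]
  [  -0.15     0.55    -0.35    -0.25]
  [  -0.10    -0.10     0.90    -0.10]
  [  -0.20    -0.15     0.00     0.90]
Compute the cofactors C_ij = (−1)^(i+j)·(3×3 minor ij) of I−A; the adjugate is their transpose:
adj(I−A) = Cᵀ =
  [ 0.37500   0.22950   0.27675   0.15700]
  [ 0.20500   0.69300   0.37200   0.26800]
  [ 0.07750   0.12100   0.37775   0.08850]
  [ 0.11750   0.16650   0.12350   0.37150]
det(I−A) = Σ_j (I−A)_1j·C_1j = (0.95)(0.37500) + (-0.20)(0.20500) + (-0.45)(0.07750) + (-0.15)(0.11750) = 0.26275
(I − A)⁻¹ = adj(I−A) / det(I−A) ≈
  [   1.4272     0.8735     1.0533     0.5975]
  [   0.7802     2.6375     1.4158     1.0200]
  [   0.2950     0.4605     1.4377     0.3368]
  [   0.4472     0.6337     0.4700     1.4139]
First solve x = (I − A)⁻¹ d = adj(I−A)·d / det(I−A); in particular x_2 = (0.20500·65 + 0.69300·180 + 0.37200·65 + 0.26800·175) / 0.26275 = 209.145 / 0.26275 ≈ 795.98478.
Intermediate flow from 2 to 2: z_22 = a_22 · x_2 = 0.45 × 209.145 / 0.26275 = 94.11525 / 0.26275 ≈ 358.193.

z_22 = 358.193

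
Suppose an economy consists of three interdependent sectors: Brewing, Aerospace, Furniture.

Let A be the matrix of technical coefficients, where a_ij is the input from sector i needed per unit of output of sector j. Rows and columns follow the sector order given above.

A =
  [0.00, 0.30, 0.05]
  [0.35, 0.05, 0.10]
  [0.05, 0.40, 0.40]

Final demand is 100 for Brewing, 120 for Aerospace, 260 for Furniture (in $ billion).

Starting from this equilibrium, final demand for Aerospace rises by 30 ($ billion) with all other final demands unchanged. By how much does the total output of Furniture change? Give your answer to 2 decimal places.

I − A =
  [   1.00    -0.30    -0.05]
  [  -0.35     0.95    -0.10]
  [  -0.05    -0.40     0.60]
Cofactors of I−A, C_ij = (−1)^(i+j)·(minor ij) (rows/columns in the sector order above):
  C_11 = (0.95)(0.60) − (-0.10)(-0.40) = 0.5300
  C_12 = −[(-0.35)(0.60) − (-0.10)(-0.05)] = 0.2150
  C_13 = (-0.35)(-0.40) − (0.95)(-0.05) = 0.1875
  C_21 = −[(-0.30)(0.60) − (-0.05)(-0.40)] = 0.2000
  C_22 = (1.00)(0.60) − (-0.05)(-0.05) = 0.5975
  C_23 = −[(1.00)(-0.40) − (-0.30)(-0.05)] = 0.4150
  C_31 = (-0.30)(-0.10) − (-0.05)(0.95) = 0.0775
  C_32 = −[(1.00)(-0.10) − (-0.05)(-0.35)] = 0.1175
  C_33 = (1.00)(0.95) − (-0.30)(-0.35) = 0.8450
det(I−A) = Σ_j (I−A)_1j·C_1j = (1.00)(0.5300) + (-0.30)(0.2150) + (-0.05)(0.1875) = 0.456125
adj(I−A) = Cᵀ =
  [ 0.5300   0.2000   0.0775]
  [ 0.2150   0.5975   0.1175]
  [ 0.1875   0.4150   0.8450]
(I − A)⁻¹ = adj(I−A) / det(I−A) ≈
  [   1.1620     0.4385     0.1699]
  [   0.4714     1.3099     0.2576]
  [   0.4111     0.9098     1.8526]
Δx = (I − A)⁻¹ Δd with Δd having +30 in the Aerospace component and 0 elsewhere.
So Δx_F = L_FA · (+30), where L_FA = adj(I−A)_FA / det(I−A) = 0.4150 / 0.456125.
Δx_F = 0.4150 × (+30) / 0.456125 = 12.45 / 0.456125 ≈ 27.30.

Δx_F = 27.30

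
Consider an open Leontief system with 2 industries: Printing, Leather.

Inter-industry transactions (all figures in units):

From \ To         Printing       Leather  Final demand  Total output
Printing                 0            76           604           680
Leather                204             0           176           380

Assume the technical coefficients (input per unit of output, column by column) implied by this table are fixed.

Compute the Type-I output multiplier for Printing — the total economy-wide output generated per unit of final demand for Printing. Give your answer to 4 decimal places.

Technical coefficients a_ij = z_ij / X_j:
  a_PP = 0/680 = 0.00, a_LP = 204/680 = 0.30
  a_PL = 76/380 = 0.20, a_LL = 0/380 = 0.00
I − A =
  [   1.00    -0.20]
  [  -0.30     1.00]
det(I−A) = (1.00)(1.00) − (-0.20)(-0.30) = 0.9400
adj(I−A) = [[1.00, 0.20], [0.30, 1.00]]
(I − A)⁻¹ = adj(I−A) / det(I−A) ≈
  [   1.06383     0.21277]
  [   0.31915     1.06383]
The output multiplier for sector j is the column-j sum of the Leontief inverse (I − A)⁻¹ = adj(I−A) / det(I−A).
Column P of adj(I−A): (1.00, 0.30); det(I−A) = 0.9400.
m_P = (1.00 + 0.30) / 0.9400 = 1.30 / 0.9400 ≈ 1.3830.

m_P = 1.3830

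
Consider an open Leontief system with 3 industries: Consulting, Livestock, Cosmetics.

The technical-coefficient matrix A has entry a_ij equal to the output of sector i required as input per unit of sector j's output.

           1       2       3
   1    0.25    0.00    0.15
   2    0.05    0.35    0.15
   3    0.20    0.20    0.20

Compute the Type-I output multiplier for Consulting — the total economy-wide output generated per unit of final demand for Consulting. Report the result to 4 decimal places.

m_1 = 2.0202

I − A =
  [   0.75     0.00    -0.15]
  [  -0.05     0.65    -0.15]
  [  -0.20    -0.20     0.80]
Cofactors of I−A, C_ij = (−1)^(i+j)·(minor ij) (rows/columns in the sector order above):
  C_11 = (0.65)(0.80) − (-0.15)(-0.20) = 0.4900
  C_12 = −[(-0.05)(0.80) − (-0.15)(-0.20)] = 0.0700
  C_13 = (-0.05)(-0.20) − (0.65)(-0.20) = 0.1400
  C_21 = −[(0.00)(0.80) − (-0.15)(-0.20)] = 0.0300
  C_22 = (0.75)(0.80) − (-0.15)(-0.20) = 0.5700
  C_23 = −[(0.75)(-0.20) − (0.00)(-0.20)] = 0.1500
  C_31 = (0.00)(-0.15) − (-0.15)(0.65) = 0.0975
  C_32 = −[(0.75)(-0.15) − (-0.15)(-0.05)] = 0.1200
  C_33 = (0.75)(0.65) − (0.00)(-0.05) = 0.4875
det(I−A) = Σ_j (I−A)_1j·C_1j = (0.75)(0.4900) + (0.00)(0.0700) + (-0.15)(0.1400) = 0.3465
adj(I−A) = Cᵀ =
  [ 0.4900   0.0300   0.0975]
  [ 0.0700   0.5700   0.1200]
  [ 0.1400   0.1500   0.4875]
(I − A)⁻¹ = adj(I−A) / det(I−A) ≈
  [   1.41414     0.08658     0.28139]
  [   0.20202     1.64502     0.34632]
  [   0.40404     0.43290     1.40693]
The output multiplier for sector j is the column-j sum of the Leontief inverse (I − A)⁻¹ = adj(I−A) / det(I−A).
Column 1 of adj(I−A): (0.4900, 0.0700, 0.1400); det(I−A) = 0.3465.
m_1 = (0.4900 + 0.0700 + 0.1400) / 0.3465 = 0.70 / 0.3465 ≈ 2.0202.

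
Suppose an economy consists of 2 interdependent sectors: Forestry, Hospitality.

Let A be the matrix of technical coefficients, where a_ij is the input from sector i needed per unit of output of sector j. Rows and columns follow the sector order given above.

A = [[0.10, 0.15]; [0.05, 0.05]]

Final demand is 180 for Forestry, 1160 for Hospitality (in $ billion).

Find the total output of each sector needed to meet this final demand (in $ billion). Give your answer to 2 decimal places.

x_F = 407.08, x_H = 1242.48

I − A =
  [   0.90    -0.15]
  [  -0.05     0.95]
det(I−A) = (0.90)(0.95) − (-0.15)(-0.05) = 0.8475
adj(I−A) = [[0.95, 0.15], [0.05, 0.90]]
(I − A)⁻¹ = adj(I−A) / det(I−A) ≈
  [   1.1209     0.1770]
  [   0.0590     1.0619]
x = (I − A)⁻¹ d = adj(I−A)·d / det(I−A), with det(I−A) = 0.8475:
  x_F = (0.95·180 + 0.15·1160) / 0.8475 = 345.00 / 0.8475 ≈ 407.08
  x_H = (0.05·180 + 0.90·1160) / 0.8475 = 1053.00 / 0.8475 ≈ 1242.48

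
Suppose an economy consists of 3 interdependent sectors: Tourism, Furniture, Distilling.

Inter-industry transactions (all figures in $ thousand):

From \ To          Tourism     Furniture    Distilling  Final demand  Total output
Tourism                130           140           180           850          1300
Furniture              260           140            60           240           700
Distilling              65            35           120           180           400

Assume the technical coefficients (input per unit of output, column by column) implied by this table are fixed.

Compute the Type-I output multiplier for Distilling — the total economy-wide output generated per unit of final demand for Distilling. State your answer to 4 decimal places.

Technical coefficients a_ij = z_ij / X_j:
  a_11 = 130/1300 = 0.10, a_21 = 260/1300 = 0.20, a_31 = 65/1300 = 0.05
  a_12 = 140/700 = 0.20, a_22 = 140/700 = 0.20, a_32 = 35/700 = 0.05
  a_13 = 180/400 = 0.45, a_23 = 60/400 = 0.15, a_33 = 120/400 = 0.30
I − A =
  [   0.90    -0.20    -0.45]
  [  -0.20     0.80    -0.15]
  [  -0.05    -0.05     0.70]
Cofactors of I−A, C_ij = (−1)^(i+j)·(minor ij) (rows/columns in the sector order above):
  C_11 = (0.80)(0.70) − (-0.15)(-0.05) = 0.5525
  C_12 = −[(-0.20)(0.70) − (-0.15)(-0.05)] = 0.1475
  C_13 = (-0.20)(-0.05) − (0.80)(-0.05) = 0.0500
  C_21 = −[(-0.20)(0.70) − (-0.45)(-0.05)] = 0.1625
  C_22 = (0.90)(0.70) − (-0.45)(-0.05) = 0.6075
  C_23 = −[(0.90)(-0.05) − (-0.20)(-0.05)] = 0.0550
  C_31 = (-0.20)(-0.15) − (-0.45)(0.80) = 0.3900
  C_32 = −[(0.90)(-0.15) − (-0.45)(-0.20)] = 0.2250
  C_33 = (0.90)(0.80) − (-0.20)(-0.20) = 0.6800
det(I−A) = Σ_j (I−A)_1j·C_1j = (0.90)(0.5525) + (-0.20)(0.1475) + (-0.45)(0.0500) = 0.44525
adj(I−A) = Cᵀ =
  [ 0.5525   0.1625   0.3900]
  [ 0.1475   0.6075   0.2250]
  [ 0.0500   0.0550   0.6800]
(I − A)⁻¹ = adj(I−A) / det(I−A) ≈
  [   1.24088     0.36496     0.87591]
  [   0.33127     1.36440     0.50533]
  [   0.11230     0.12353     1.52723]
The output multiplier for sector j is the column-j sum of the Leontief inverse (I − A)⁻¹ = adj(I−A) / det(I−A).
Column 3 of adj(I−A): (0.3900, 0.2250, 0.6800); det(I−A) = 0.44525.
m_3 = (0.3900 + 0.2250 + 0.6800) / 0.44525 = 1.295 / 0.44525 ≈ 2.9085.

m_3 = 2.9085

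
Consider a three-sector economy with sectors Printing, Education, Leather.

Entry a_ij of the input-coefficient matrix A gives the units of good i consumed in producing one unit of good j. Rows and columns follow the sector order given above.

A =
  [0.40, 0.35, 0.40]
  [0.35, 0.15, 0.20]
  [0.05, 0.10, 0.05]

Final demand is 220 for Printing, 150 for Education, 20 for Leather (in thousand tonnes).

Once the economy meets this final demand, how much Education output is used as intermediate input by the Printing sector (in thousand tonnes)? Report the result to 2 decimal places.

z_21 = 258.26

I − A =
  [   0.60    -0.35    -0.40]
  [  -0.35     0.85    -0.20]
  [  -0.05    -0.10     0.95]
Cofactors of I−A, C_ij = (−1)^(i+j)·(minor ij) (rows/columns in the sector order above):
  C_11 = (0.85)(0.95) − (-0.20)(-0.10) = 0.7875
  C_12 = −[(-0.35)(0.95) − (-0.20)(-0.05)] = 0.3425
  C_13 = (-0.35)(-0.10) − (0.85)(-0.05) = 0.0775
  C_21 = −[(-0.35)(0.95) − (-0.40)(-0.10)] = 0.3725
  C_22 = (0.60)(0.95) − (-0.40)(-0.05) = 0.5500
  C_23 = −[(0.60)(-0.10) − (-0.35)(-0.05)] = 0.0775
  C_31 = (-0.35)(-0.20) − (-0.40)(0.85) = 0.4100
  C_32 = −[(0.60)(-0.20) − (-0.40)(-0.35)] = 0.2600
  C_33 = (0.60)(0.85) − (-0.35)(-0.35) = 0.3875
det(I−A) = Σ_j (I−A)_1j·C_1j = (0.60)(0.7875) + (-0.35)(0.3425) + (-0.40)(0.0775) = 0.321625
adj(I−A) = Cᵀ =
  [ 0.7875   0.3725   0.4100]
  [ 0.3425   0.5500   0.2600]
  [ 0.0775   0.0775   0.3875]
(I − A)⁻¹ = adj(I−A) / det(I−A) ≈
  [   2.4485     1.1582     1.2748]
  [   1.0649     1.7101     0.8084]
  [   0.2410     0.2410     1.2048]
First solve x = (I − A)⁻¹ d = adj(I−A)·d / det(I−A); in particular x_1 = (0.7875·220 + 0.3725·150 + 0.4100·20) / 0.321625 = 237.325 / 0.321625 ≈ 737.8935.
Intermediate flow from 2 to 1: z_21 = a_21 · x_1 = 0.35 × 237.325 / 0.321625 = 83.06375 / 0.321625 ≈ 258.26.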